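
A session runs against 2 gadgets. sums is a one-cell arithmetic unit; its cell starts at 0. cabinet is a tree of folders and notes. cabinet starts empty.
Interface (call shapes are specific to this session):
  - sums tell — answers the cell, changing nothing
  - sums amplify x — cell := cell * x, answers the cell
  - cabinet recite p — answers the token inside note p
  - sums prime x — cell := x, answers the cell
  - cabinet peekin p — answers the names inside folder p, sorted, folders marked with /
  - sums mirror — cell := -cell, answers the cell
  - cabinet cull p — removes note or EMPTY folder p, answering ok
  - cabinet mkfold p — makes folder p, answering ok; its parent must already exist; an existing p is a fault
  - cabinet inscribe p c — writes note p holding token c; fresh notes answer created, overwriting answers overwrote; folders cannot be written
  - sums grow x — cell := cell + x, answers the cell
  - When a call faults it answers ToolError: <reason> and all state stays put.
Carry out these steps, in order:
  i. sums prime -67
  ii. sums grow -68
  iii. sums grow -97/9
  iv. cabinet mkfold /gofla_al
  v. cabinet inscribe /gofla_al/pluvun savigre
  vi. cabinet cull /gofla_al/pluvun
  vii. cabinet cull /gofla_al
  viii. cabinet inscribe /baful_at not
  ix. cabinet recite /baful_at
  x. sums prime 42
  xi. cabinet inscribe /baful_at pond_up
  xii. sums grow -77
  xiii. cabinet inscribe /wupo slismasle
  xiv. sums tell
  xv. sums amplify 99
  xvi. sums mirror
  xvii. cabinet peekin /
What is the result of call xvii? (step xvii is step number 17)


I call sums prime using -67, → -67.
I try sums grow using -68, yielding -135.
I call sums grow using -97/9, giving -1312/9.
I call cabinet mkfold using /gofla_al, giving ok.
I use cabinet inscribe using /gofla_al/pluvun, savigre, and get created.
I try cabinet cull using /gofla_al/pluvun, yielding ok.
I invoke cabinet cull using /gofla_al, → ok.
Using cabinet inscribe using /baful_at, not, which returns created.
Then cabinet recite using /baful_at, — result: not.
I use sums prime using 42, and see 42.
Now I run cabinet inscribe using /baful_at, pond_up, yielding overwrote.
Now I run sums grow using -77, and get -35.
I use cabinet inscribe using /wupo, slismasle, and observe created.
Invoking sums tell(), giving -35.
I run sums amplify using 99, and observe -3465.
I run sums mirror(), which returns 3465.
Using cabinet peekin using /, and observe [baful_at, wupo].

Answer: [baful_at, wupo]


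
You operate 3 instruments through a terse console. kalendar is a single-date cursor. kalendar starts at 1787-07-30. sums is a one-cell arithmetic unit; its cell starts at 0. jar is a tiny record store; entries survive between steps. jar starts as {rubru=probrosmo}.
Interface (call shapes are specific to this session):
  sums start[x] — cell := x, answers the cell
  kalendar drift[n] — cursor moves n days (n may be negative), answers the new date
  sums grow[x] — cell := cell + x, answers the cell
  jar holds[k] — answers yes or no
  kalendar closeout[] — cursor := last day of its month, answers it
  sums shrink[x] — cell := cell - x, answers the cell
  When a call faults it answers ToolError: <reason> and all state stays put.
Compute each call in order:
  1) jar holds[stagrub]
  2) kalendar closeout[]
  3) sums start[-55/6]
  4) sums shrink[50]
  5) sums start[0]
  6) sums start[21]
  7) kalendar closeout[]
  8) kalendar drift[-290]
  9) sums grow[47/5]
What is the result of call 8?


Answer: 1786-10-14

Derivation:
I run jar holds with k→stagrub: no.
Now I run kalendar closeout(), which returns 1787-07-31.
I try sums start with x→-55/6, which returns -55/6.
Now I run sums shrink with x→50, → -355/6.
Now I run sums start with x→0, giving 0.
Calling sums start with x→21, which returns 21.
I use kalendar closeout(), and get 1787-07-31.
Now I run kalendar drift with n→-290, which returns 1786-10-14.
Invoking sums grow with x→47/5, yielding 152/5.


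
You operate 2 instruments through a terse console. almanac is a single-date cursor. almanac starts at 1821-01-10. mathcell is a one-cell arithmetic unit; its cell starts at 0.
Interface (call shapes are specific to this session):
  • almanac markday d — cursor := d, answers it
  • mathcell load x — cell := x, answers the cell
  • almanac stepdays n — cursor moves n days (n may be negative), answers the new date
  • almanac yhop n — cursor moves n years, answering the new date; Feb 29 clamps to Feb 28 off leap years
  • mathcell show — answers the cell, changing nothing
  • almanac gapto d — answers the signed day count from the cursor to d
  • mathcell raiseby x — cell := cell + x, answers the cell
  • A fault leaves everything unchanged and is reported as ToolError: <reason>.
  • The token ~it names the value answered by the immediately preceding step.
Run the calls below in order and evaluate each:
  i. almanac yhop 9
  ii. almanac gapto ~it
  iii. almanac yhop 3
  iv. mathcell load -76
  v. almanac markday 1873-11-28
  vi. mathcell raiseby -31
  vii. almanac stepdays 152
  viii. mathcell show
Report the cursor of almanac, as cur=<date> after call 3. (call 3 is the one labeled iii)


Answer: cur=1833-01-10

Derivation:
==> almanac yhop(n→9)
<== 1830-01-10
==> almanac gapto(d→~it)
<== 0
==> almanac yhop(n→3)
<== 1833-01-10
==> mathcell load(x→-76)
<== -76
==> almanac markday(d→1873-11-28)
<== 1873-11-28
==> mathcell raiseby(x→-31)
<== -107
==> almanac stepdays(n→152)
<== 1874-04-29
==> mathcell show()
<== -107


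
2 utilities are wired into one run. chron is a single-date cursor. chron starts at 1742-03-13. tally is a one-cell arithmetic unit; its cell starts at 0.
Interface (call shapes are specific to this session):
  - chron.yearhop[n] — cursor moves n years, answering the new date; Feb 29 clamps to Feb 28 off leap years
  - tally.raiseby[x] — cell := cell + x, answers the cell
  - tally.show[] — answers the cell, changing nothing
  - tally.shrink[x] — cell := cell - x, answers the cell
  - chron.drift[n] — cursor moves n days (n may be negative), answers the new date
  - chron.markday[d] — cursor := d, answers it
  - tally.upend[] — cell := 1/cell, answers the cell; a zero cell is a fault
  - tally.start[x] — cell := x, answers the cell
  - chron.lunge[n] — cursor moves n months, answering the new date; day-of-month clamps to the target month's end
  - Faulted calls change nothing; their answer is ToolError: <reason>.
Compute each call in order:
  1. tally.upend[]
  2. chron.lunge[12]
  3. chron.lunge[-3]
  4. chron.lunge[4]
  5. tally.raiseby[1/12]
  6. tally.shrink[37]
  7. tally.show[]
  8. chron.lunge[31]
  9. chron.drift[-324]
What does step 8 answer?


Step: tally.upend[]
Result: ToolError: reciprocal of zero
Step: chron.lunge[n: 12]
Result: 1743-03-13
Step: chron.lunge[n: -3]
Result: 1742-12-13
Step: chron.lunge[n: 4]
Result: 1743-04-13
Step: tally.raiseby[x: 1/12]
Result: 1/12
Step: tally.shrink[x: 37]
Result: -443/12
Step: tally.show[]
Result: -443/12
Step: chron.lunge[n: 31]
Result: 1745-11-13
Step: chron.drift[n: -324]
Result: 1744-12-24

Answer: 1745-11-13


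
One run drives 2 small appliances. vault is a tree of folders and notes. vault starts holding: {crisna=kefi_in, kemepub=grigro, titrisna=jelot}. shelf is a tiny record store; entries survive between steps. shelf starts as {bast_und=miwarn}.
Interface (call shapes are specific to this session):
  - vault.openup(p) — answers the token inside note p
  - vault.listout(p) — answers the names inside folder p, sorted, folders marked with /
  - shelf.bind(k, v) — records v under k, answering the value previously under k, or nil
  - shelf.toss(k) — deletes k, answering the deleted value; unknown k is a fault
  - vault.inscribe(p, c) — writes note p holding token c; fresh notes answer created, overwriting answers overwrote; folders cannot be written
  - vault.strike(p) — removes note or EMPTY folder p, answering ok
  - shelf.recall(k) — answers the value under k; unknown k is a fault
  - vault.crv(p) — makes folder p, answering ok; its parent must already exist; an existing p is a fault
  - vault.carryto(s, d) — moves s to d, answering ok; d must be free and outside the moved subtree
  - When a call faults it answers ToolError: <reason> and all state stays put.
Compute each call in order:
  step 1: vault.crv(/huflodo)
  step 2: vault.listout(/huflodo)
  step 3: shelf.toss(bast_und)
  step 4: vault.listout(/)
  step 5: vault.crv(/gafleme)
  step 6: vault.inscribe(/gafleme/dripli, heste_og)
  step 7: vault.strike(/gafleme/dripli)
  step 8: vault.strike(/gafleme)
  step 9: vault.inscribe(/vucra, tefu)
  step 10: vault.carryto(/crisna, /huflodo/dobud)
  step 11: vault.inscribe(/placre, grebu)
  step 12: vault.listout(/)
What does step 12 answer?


>>> vault.crv p→/huflodo
= ok
>>> vault.listout p→/huflodo
= []
>>> shelf.toss k→bast_und
= miwarn
>>> vault.listout p→/
= [crisna, huflodo/, kemepub, titrisna]
>>> vault.crv p→/gafleme
= ok
>>> vault.inscribe p→/gafleme/dripli c→heste_og
= created
>>> vault.strike p→/gafleme/dripli
= ok
>>> vault.strike p→/gafleme
= ok
>>> vault.inscribe p→/vucra c→tefu
= created
>>> vault.carryto s→/crisna d→/huflodo/dobud
= ok
>>> vault.inscribe p→/placre c→grebu
= created
>>> vault.listout p→/
= [huflodo/, kemepub, placre, titrisna, vucra]

Answer: [huflodo/, kemepub, placre, titrisna, vucra]


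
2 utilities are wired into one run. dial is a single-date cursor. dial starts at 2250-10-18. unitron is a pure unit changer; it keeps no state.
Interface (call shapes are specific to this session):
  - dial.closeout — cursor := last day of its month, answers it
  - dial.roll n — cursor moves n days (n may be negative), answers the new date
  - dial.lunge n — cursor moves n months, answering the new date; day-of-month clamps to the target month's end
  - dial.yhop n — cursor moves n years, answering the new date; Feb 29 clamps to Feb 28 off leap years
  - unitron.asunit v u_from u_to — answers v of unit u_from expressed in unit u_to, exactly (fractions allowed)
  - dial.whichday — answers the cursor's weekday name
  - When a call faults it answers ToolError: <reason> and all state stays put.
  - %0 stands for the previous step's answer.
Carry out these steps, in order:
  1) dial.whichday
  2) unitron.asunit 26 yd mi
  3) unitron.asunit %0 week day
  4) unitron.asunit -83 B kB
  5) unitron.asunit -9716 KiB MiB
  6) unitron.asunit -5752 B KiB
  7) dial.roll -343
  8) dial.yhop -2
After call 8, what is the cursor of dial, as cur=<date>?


Using dial.whichday(), — result: Friday.
Then unitron.asunit using v: 26, u_from: yd, u_to: mi: 13/880.
Then unitron.asunit using v: %0, u_from: week, u_to: day, and observe 91/880.
I run unitron.asunit using v: -83, u_from: B, u_to: kB, and observe -83/1000.
Next I call unitron.asunit using v: -9716, u_from: KiB, u_to: MiB, — result: -2429/256.
I try unitron.asunit using v: -5752, u_from: B, u_to: KiB, which returns -719/128.
Invoking dial.roll using n: -343, and observe 2249-11-09.
I try dial.yhop using n: -2: 2247-11-09.

Answer: cur=2247-11-09


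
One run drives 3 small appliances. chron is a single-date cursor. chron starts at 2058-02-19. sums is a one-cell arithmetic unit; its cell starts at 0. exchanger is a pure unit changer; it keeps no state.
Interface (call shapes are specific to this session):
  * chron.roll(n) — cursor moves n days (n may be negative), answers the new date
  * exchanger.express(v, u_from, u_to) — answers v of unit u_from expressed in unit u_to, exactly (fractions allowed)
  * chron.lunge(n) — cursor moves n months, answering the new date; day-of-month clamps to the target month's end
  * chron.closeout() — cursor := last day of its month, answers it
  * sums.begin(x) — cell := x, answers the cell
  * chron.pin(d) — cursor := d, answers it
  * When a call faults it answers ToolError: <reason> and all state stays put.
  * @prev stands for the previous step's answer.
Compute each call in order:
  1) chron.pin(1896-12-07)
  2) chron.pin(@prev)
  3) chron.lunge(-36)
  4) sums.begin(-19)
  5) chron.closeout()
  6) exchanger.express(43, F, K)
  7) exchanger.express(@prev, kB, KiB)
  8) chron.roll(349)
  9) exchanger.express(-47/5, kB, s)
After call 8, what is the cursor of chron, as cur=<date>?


Answer: cur=1894-12-15

Derivation:
==> pin(1896-12-07)
<== 1896-12-07
==> pin(@prev)
<== 1896-12-07
==> lunge(-36)
<== 1893-12-07
==> begin(-19)
<== -19
==> closeout()
<== 1893-12-31
==> express(43, F, K)
<== 50267/180
==> express(@prev, kB, KiB)
<== 1256675/4608
==> roll(349)
<== 1894-12-15
==> express(-47/5, kB, s)
<== ToolError: incompatible units


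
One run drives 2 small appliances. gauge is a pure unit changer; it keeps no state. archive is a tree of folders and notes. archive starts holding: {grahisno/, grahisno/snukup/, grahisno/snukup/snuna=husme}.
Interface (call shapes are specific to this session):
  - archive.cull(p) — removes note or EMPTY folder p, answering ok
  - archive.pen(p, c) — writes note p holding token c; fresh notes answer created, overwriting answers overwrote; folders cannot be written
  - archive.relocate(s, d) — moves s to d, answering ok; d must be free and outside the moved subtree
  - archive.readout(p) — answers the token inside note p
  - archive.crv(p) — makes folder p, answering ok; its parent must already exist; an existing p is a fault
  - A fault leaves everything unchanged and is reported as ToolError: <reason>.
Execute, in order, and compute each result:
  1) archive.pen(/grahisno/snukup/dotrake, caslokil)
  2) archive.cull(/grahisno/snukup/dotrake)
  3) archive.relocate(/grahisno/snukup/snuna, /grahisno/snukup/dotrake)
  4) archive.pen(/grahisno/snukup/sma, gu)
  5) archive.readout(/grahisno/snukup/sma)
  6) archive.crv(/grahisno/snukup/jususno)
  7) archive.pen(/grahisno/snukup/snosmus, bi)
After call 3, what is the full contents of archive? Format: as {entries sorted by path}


Answer: {grahisno/, grahisno/snukup/, grahisno/snukup/dotrake=husme}

Derivation:
// 1. archive.pen(p='/grahisno/snukup/dotrake', c='caslokil') : created
// 2. archive.cull(p='/grahisno/snukup/dotrake') : ok
// 3. archive.relocate(s='/grahisno/snukup/snuna', d='/grahisno/snukup/dotrake') : ok
// 4. archive.pen(p='/grahisno/snukup/sma', c='gu') : created
// 5. archive.readout(p='/grahisno/snukup/sma') : gu
// 6. archive.crv(p='/grahisno/snukup/jususno') : ok
// 7. archive.pen(p='/grahisno/snukup/snosmus', c='bi') : created


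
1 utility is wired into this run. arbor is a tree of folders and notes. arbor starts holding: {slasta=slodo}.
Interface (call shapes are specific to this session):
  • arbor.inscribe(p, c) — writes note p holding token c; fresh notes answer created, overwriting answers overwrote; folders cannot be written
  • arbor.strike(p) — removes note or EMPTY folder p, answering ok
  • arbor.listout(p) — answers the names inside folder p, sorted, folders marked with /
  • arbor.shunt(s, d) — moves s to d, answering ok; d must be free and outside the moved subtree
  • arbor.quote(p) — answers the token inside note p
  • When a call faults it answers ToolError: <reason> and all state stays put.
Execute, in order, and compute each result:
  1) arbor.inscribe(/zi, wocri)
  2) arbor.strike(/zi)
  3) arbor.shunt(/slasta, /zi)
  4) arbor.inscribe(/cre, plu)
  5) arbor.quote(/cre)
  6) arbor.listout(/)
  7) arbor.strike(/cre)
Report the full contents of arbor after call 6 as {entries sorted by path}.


Answer: {cre=plu, zi=slodo}

Derivation:
==> arbor.inscribe(/zi, wocri)
<== created
==> arbor.strike(/zi)
<== ok
==> arbor.shunt(/slasta, /zi)
<== ok
==> arbor.inscribe(/cre, plu)
<== created
==> arbor.quote(/cre)
<== plu
==> arbor.listout(/)
<== [cre, zi]
==> arbor.strike(/cre)
<== ok


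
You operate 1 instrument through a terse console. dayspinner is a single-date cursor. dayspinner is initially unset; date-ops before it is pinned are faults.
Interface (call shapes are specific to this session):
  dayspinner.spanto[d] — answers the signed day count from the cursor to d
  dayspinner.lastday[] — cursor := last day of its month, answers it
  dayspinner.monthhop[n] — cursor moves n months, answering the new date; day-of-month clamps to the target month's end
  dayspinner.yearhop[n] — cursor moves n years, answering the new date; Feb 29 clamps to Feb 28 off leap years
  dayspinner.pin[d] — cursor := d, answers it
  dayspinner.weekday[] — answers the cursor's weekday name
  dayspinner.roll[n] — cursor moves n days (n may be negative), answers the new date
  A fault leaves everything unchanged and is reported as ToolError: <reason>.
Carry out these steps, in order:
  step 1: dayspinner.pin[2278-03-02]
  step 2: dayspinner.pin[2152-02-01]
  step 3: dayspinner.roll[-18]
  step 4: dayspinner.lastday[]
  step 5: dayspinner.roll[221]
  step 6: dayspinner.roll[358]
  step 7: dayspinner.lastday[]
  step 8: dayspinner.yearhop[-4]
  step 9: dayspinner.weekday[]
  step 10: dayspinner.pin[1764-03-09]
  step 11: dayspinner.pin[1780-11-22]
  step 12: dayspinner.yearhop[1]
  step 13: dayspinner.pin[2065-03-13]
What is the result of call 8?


Answer: 2149-09-30

Derivation:
# 1. dayspinner.pin(d=2278-03-02) ~> 2278-03-02
# 2. dayspinner.pin(d=2152-02-01) ~> 2152-02-01
# 3. dayspinner.roll(n=-18) ~> 2152-01-14
# 4. dayspinner.lastday() ~> 2152-01-31
# 5. dayspinner.roll(n=221) ~> 2152-09-08
# 6. dayspinner.roll(n=358) ~> 2153-09-01
# 7. dayspinner.lastday() ~> 2153-09-30
# 8. dayspinner.yearhop(n=-4) ~> 2149-09-30
# 9. dayspinner.weekday() ~> Tuesday
# 10. dayspinner.pin(d=1764-03-09) ~> 1764-03-09
# 11. dayspinner.pin(d=1780-11-22) ~> 1780-11-22
# 12. dayspinner.yearhop(n=1) ~> 1781-11-22
# 13. dayspinner.pin(d=2065-03-13) ~> 2065-03-13


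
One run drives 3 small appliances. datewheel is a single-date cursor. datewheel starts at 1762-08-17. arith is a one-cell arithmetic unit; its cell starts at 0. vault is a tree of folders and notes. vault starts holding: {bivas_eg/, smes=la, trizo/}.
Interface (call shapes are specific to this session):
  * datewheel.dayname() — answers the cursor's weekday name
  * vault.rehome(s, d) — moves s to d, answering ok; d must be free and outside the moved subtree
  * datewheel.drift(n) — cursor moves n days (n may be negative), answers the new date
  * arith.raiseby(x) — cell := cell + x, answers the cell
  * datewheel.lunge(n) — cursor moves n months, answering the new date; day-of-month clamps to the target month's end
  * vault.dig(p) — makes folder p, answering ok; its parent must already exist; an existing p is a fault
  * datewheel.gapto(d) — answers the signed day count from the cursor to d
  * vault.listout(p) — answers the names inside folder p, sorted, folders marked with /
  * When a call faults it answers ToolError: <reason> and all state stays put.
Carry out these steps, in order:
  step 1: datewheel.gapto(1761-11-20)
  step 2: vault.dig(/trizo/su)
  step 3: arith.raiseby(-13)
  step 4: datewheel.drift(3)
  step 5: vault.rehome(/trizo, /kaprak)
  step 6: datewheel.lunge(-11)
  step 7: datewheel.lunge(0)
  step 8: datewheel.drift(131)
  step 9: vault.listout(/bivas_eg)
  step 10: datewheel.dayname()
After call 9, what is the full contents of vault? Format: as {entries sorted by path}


// 1. datewheel.gapto(d→1761-11-20) == -270
// 2. vault.dig(p→/trizo/su) == ok
// 3. arith.raiseby(x→-13) == -13
// 4. datewheel.drift(n→3) == 1762-08-20
// 5. vault.rehome(s→/trizo, d→/kaprak) == ok
// 6. datewheel.lunge(n→-11) == 1761-09-20
// 7. datewheel.lunge(n→0) == 1761-09-20
// 8. datewheel.drift(n→131) == 1762-01-29
// 9. vault.listout(p→/bivas_eg) == []
// 10. datewheel.dayname() == Friday

Answer: {bivas_eg/, kaprak/, kaprak/su/, smes=la}


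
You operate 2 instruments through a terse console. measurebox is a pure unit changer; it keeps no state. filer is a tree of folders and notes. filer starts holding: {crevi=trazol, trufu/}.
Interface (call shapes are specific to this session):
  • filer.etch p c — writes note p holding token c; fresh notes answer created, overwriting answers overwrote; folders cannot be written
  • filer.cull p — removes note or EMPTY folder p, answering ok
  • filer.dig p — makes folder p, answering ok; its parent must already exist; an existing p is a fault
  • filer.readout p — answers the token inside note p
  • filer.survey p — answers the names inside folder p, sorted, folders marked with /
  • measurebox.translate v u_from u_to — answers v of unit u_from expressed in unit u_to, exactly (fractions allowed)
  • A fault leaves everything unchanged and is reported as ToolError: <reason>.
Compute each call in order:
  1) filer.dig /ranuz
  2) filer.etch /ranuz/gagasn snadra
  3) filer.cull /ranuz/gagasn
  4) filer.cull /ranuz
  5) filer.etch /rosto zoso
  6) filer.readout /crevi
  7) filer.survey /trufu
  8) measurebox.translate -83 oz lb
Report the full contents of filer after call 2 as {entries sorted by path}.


Next I call filer.dig using p→/ranuz, → ok.
I run filer.etch using p→/ranuz/gagasn, c→snadra, → created.
Calling filer.cull using p→/ranuz/gagasn, → ok.
I run filer.cull using p→/ranuz, → ok.
I call filer.etch using p→/rosto, c→zoso, — result: created.
I run filer.readout using p→/crevi, and see trazol.
I use filer.survey using p→/trufu, and see [].
Invoking measurebox.translate using v→-83, u_from→oz, u_to→lb, — result: -83/16.

Answer: {crevi=trazol, ranuz/, ranuz/gagasn=snadra, trufu/}


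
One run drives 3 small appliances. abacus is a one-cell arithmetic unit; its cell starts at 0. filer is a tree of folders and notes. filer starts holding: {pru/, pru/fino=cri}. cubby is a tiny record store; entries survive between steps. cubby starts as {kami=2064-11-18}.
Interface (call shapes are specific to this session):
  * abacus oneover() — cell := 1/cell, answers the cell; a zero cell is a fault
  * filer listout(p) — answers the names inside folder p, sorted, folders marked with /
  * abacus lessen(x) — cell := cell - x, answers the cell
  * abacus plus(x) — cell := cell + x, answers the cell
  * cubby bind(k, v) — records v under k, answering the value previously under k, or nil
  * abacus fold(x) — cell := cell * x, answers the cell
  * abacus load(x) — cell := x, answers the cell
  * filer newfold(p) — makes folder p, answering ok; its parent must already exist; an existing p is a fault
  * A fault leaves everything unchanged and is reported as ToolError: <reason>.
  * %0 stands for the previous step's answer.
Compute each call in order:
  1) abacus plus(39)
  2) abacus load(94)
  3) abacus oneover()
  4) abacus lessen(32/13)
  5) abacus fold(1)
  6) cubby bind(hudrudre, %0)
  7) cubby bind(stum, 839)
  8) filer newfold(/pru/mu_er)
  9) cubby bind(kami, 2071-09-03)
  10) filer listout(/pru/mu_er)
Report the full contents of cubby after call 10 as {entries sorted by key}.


Answer: {hudrudre=-2995/1222, kami=2071-09-03, stum=839}

Derivation:
;; abacus plus(x=39) => 39
;; abacus load(x=94) => 94
;; abacus oneover() => 1/94
;; abacus lessen(x=32/13) => -2995/1222
;; abacus fold(x=1) => -2995/1222
;; cubby bind(k=hudrudre, v=%0) => nil
;; cubby bind(k=stum, v=839) => nil
;; filer newfold(p=/pru/mu_er) => ok
;; cubby bind(k=kami, v=2071-09-03) => 2064-11-18
;; filer listout(p=/pru/mu_er) => []


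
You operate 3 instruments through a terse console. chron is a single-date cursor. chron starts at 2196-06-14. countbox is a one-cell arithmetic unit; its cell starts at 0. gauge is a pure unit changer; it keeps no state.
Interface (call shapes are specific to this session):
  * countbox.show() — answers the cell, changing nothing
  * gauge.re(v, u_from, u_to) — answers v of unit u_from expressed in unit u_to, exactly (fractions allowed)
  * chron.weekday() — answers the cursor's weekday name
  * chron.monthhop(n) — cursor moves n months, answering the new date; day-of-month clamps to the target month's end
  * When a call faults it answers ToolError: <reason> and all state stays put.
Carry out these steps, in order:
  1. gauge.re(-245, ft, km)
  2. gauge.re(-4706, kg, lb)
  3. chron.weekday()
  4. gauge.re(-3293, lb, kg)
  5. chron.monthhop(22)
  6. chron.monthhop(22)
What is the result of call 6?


Answer: 2200-02-14

Derivation:
>> re(v=-245, u_from=ft, u_to=km)
<< -18669/250000
>> re(v=-4706, u_from=kg, u_to=lb)
<< -470600000000/45359237
>> weekday()
<< Tuesday
>> re(v=-3293, u_from=lb, u_to=kg)
<< -149367967441/100000000
>> monthhop(n=22)
<< 2198-04-14
>> monthhop(n=22)
<< 2200-02-14


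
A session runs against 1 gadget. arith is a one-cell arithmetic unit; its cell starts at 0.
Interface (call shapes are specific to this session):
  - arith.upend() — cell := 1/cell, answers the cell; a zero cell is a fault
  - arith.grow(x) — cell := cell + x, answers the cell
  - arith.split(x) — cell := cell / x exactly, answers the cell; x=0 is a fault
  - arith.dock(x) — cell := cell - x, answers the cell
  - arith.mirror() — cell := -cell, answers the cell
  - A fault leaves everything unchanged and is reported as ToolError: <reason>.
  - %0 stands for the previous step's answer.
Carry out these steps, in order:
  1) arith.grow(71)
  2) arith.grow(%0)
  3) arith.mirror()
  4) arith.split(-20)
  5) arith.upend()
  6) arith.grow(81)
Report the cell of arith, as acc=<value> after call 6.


Answer: acc=5761/71

Derivation:
==> grow(x=71)
<== 71
==> grow(x=%0)
<== 142
==> mirror()
<== -142
==> split(x=-20)
<== 71/10
==> upend()
<== 10/71
==> grow(x=81)
<== 5761/71


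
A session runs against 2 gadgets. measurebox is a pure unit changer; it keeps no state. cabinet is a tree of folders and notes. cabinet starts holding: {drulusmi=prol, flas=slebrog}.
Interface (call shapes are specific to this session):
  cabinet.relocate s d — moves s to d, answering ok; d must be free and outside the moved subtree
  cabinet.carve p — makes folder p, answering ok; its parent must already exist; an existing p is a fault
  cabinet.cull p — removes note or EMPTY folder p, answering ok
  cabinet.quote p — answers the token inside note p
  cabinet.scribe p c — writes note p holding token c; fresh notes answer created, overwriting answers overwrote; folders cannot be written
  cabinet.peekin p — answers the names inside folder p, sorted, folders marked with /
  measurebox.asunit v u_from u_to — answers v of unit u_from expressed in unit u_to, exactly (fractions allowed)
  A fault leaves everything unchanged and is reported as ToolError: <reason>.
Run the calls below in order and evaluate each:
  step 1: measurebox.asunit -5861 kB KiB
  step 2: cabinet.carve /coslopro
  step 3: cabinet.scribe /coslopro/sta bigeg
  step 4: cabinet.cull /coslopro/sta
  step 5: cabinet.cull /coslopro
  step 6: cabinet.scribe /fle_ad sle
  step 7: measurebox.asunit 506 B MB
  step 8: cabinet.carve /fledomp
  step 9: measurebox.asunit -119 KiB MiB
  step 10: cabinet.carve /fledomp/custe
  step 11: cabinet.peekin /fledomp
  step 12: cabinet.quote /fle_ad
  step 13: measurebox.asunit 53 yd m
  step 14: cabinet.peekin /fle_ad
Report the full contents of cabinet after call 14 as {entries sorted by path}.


Answer: {drulusmi=prol, flas=slebrog, fle_ad=sle, fledomp/, fledomp/custe/}

Derivation:
-- asunit(v=-5861, u_from=kB, u_to=KiB) => -732625/128
-- carve(p=/coslopro) => ok
-- scribe(p=/coslopro/sta, c=bigeg) => created
-- cull(p=/coslopro/sta) => ok
-- cull(p=/coslopro) => ok
-- scribe(p=/fle_ad, c=sle) => created
-- asunit(v=506, u_from=B, u_to=MB) => 253/500000
-- carve(p=/fledomp) => ok
-- asunit(v=-119, u_from=KiB, u_to=MiB) => -119/1024
-- carve(p=/fledomp/custe) => ok
-- peekin(p=/fledomp) => [custe/]
-- quote(p=/fle_ad) => sle
-- asunit(v=53, u_from=yd, u_to=m) => 60579/1250
-- peekin(p=/fle_ad) => ToolError: not a directory


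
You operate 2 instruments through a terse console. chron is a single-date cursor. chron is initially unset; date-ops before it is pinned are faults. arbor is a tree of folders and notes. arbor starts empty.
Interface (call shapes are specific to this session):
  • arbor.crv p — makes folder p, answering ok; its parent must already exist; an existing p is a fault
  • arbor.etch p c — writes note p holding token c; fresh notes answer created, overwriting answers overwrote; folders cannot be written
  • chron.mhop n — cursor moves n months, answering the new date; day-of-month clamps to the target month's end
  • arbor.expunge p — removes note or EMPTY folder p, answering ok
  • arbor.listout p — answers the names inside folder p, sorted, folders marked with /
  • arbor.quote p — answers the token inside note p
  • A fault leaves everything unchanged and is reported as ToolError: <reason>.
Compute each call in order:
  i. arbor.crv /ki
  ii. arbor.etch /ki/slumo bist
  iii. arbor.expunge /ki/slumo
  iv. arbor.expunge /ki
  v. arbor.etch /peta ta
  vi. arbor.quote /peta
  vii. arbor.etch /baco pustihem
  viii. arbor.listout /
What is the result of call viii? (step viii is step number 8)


-- 1. crv(p='/ki') => ok
-- 2. etch(p='/ki/slumo', c='bist') => created
-- 3. expunge(p='/ki/slumo') => ok
-- 4. expunge(p='/ki') => ok
-- 5. etch(p='/peta', c='ta') => created
-- 6. quote(p='/peta') => ta
-- 7. etch(p='/baco', c='pustihem') => created
-- 8. listout(p='/') => [baco, peta]

Answer: [baco, peta]


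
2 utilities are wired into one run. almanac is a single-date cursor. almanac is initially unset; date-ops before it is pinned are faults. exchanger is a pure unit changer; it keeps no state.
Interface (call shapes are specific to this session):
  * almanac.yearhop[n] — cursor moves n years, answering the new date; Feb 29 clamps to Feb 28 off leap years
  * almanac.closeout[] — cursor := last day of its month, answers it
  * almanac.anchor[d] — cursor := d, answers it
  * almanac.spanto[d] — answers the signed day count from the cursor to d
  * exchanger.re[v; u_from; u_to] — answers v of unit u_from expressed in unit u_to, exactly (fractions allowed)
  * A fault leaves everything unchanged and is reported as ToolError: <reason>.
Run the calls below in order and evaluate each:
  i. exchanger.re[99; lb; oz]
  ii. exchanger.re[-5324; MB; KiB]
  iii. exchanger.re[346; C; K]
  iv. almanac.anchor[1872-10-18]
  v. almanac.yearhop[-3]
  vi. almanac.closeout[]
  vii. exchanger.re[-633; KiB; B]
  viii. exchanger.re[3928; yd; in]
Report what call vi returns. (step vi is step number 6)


==> exchanger.re(v→99, u_from→lb, u_to→oz)
<== 1584
==> exchanger.re(v→-5324, u_from→MB, u_to→KiB)
<== -20796875/4
==> exchanger.re(v→346, u_from→C, u_to→K)
<== 12383/20
==> almanac.anchor(d→1872-10-18)
<== 1872-10-18
==> almanac.yearhop(n→-3)
<== 1869-10-18
==> almanac.closeout()
<== 1869-10-31
==> exchanger.re(v→-633, u_from→KiB, u_to→B)
<== -648192
==> exchanger.re(v→3928, u_from→yd, u_to→in)
<== 141408

Answer: 1869-10-31


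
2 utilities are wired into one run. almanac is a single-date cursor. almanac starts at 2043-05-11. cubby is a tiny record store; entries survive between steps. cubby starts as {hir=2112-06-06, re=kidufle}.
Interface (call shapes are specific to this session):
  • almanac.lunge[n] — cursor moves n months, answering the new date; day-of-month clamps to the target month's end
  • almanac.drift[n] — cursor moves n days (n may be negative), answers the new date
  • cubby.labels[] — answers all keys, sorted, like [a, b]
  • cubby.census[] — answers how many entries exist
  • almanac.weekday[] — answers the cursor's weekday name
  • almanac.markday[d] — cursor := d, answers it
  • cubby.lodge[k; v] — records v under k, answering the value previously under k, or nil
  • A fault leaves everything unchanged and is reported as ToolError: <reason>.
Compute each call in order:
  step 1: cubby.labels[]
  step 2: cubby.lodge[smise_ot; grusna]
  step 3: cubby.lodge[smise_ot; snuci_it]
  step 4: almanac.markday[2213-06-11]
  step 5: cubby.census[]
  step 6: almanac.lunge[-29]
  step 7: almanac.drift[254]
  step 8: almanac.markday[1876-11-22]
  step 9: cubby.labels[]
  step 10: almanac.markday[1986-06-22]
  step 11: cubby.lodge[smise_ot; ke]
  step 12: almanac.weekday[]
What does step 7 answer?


Answer: 2211-09-22

Derivation:
% labels() ~> [hir, re]
% lodge(k='smise_ot', v='grusna') ~> nil
% lodge(k='smise_ot', v='snuci_it') ~> grusna
% markday(d='2213-06-11') ~> 2213-06-11
% census() ~> 3
% lunge(n='-29') ~> 2211-01-11
% drift(n='254') ~> 2211-09-22
% markday(d='1876-11-22') ~> 1876-11-22
% labels() ~> [hir, re, smise_ot]
% markday(d='1986-06-22') ~> 1986-06-22
% lodge(k='smise_ot', v='ke') ~> snuci_it
% weekday() ~> Sunday


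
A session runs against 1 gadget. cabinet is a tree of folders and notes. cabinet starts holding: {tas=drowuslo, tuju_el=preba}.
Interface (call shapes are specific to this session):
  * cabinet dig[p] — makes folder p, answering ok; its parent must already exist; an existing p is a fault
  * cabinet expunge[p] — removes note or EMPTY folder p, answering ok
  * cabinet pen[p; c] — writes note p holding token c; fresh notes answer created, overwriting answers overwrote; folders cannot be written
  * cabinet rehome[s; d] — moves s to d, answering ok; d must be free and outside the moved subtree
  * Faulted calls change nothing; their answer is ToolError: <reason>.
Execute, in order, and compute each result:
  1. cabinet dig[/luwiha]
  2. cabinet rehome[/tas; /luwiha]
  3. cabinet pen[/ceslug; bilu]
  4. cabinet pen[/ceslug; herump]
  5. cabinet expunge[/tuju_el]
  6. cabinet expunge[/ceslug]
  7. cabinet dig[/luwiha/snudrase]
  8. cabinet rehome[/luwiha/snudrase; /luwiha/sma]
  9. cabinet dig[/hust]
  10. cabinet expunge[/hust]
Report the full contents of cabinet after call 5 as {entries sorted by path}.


Answer: {ceslug=herump, luwiha/, tas=drowuslo}

Derivation:
% 1. cabinet dig(/luwiha) == ok
% 2. cabinet rehome(/tas, /luwiha) == ToolError: exists
% 3. cabinet pen(/ceslug, bilu) == created
% 4. cabinet pen(/ceslug, herump) == overwrote
% 5. cabinet expunge(/tuju_el) == ok
% 6. cabinet expunge(/ceslug) == ok
% 7. cabinet dig(/luwiha/snudrase) == ok
% 8. cabinet rehome(/luwiha/snudrase, /luwiha/sma) == ok
% 9. cabinet dig(/hust) == ok
% 10. cabinet expunge(/hust) == ok


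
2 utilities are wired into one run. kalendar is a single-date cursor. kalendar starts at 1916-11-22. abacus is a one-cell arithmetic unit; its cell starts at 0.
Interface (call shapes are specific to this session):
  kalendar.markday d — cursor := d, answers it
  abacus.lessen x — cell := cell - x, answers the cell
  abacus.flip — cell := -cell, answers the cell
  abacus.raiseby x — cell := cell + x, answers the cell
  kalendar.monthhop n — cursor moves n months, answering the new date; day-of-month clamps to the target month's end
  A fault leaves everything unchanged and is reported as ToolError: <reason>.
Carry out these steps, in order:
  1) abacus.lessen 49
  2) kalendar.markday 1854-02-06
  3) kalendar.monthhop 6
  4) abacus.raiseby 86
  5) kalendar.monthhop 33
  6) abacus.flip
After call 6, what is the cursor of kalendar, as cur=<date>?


Answer: cur=1857-05-06

Derivation:
[in] abacus.lessen x='49'
:: -49
[in] kalendar.markday d='1854-02-06'
:: 1854-02-06
[in] kalendar.monthhop n='6'
:: 1854-08-06
[in] abacus.raiseby x='86'
:: 37
[in] kalendar.monthhop n='33'
:: 1857-05-06
[in] abacus.flip
:: -37


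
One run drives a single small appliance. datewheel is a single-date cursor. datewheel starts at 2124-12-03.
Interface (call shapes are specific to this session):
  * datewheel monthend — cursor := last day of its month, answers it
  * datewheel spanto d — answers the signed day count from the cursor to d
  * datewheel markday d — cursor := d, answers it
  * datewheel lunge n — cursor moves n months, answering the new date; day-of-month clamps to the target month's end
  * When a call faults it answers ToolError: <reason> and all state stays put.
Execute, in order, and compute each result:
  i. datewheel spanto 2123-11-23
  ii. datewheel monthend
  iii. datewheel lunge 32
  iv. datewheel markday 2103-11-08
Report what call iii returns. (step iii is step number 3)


Invoking datewheel spanto with d→2123-11-23: -376.
Invoking datewheel monthend, yielding 2124-12-31.
I call datewheel lunge with n→32, and observe 2127-08-31.
I run datewheel markday with d→2103-11-08, and get 2103-11-08.

Answer: 2127-08-31


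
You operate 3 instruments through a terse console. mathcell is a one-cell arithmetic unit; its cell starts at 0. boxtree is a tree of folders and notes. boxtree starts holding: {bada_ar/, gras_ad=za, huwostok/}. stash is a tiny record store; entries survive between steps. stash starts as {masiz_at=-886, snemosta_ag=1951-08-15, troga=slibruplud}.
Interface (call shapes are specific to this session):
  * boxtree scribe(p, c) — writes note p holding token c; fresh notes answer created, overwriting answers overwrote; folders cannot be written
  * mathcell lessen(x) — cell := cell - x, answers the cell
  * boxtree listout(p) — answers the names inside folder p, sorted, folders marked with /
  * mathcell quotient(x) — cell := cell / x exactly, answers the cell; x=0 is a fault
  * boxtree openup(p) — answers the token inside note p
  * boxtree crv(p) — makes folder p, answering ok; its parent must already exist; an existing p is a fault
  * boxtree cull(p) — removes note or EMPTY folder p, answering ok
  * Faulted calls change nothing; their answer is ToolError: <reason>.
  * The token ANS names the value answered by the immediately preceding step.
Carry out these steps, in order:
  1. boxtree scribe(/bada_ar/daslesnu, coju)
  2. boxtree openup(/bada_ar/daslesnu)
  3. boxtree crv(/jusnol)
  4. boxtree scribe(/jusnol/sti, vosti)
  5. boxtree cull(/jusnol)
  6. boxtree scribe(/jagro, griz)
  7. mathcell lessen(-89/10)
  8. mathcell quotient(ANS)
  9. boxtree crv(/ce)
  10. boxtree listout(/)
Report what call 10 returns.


Next I call boxtree scribe(p='/bada_ar/daslesnu', c='coju'): created.
Now I run boxtree openup(p='/bada_ar/daslesnu'), and observe coju.
I try boxtree crv(p='/jusnol'), and see ok.
Next I call boxtree scribe(p='/jusnol/sti', c='vosti'), giving created.
I use boxtree cull(p='/jusnol'), yielding ToolError: not empty.
I run boxtree scribe(p='/jagro', c='griz'), and get created.
Invoking mathcell lessen(x='-89/10'), which returns 89/10.
I try mathcell quotient(x='ANS'), → 1.
I invoke boxtree crv(p='/ce'), — result: ok.
Using boxtree listout(p='/'), giving [bada_ar/, ce/, gras_ad, huwostok/, jagro, jusnol/].

Answer: [bada_ar/, ce/, gras_ad, huwostok/, jagro, jusnol/]


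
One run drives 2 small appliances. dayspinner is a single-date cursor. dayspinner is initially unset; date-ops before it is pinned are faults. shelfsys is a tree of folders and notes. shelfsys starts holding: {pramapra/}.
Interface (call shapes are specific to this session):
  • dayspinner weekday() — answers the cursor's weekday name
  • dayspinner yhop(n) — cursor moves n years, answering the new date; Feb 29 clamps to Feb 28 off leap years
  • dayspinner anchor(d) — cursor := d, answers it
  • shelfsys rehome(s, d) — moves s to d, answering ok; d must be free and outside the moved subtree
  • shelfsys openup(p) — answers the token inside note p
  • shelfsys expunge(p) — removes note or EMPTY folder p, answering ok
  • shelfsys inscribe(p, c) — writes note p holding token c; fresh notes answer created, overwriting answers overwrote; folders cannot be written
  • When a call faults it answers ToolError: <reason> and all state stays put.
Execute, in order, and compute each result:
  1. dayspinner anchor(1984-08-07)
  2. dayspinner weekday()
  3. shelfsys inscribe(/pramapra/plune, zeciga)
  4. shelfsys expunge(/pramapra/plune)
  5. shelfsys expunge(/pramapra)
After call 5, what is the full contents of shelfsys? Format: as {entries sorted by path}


// dayspinner anchor(d=1984-08-07) ~> 1984-08-07
// dayspinner weekday() ~> Tuesday
// shelfsys inscribe(p=/pramapra/plune, c=zeciga) ~> created
// shelfsys expunge(p=/pramapra/plune) ~> ok
// shelfsys expunge(p=/pramapra) ~> ok

Answer: {}


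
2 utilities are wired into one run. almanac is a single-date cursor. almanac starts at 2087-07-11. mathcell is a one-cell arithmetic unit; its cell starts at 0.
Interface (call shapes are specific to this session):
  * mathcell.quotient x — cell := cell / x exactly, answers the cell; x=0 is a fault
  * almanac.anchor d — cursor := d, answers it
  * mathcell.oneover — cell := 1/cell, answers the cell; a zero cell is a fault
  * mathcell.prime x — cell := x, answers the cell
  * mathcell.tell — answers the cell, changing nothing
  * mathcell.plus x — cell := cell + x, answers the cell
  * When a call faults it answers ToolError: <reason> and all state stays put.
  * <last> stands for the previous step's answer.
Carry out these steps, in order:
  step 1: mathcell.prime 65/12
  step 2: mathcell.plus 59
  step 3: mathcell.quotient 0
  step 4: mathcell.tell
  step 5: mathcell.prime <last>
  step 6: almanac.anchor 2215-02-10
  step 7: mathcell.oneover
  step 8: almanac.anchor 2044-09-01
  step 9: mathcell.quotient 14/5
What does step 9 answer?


>>> mathcell.prime x=65/12
:: 65/12
>>> mathcell.plus x=59
:: 773/12
>>> mathcell.quotient x=0
:: ToolError: division by zero
>>> mathcell.tell
:: 773/12
>>> mathcell.prime x=<last>
:: 773/12
>>> almanac.anchor d=2215-02-10
:: 2215-02-10
>>> mathcell.oneover
:: 12/773
>>> almanac.anchor d=2044-09-01
:: 2044-09-01
>>> mathcell.quotient x=14/5
:: 30/5411

Answer: 30/5411
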